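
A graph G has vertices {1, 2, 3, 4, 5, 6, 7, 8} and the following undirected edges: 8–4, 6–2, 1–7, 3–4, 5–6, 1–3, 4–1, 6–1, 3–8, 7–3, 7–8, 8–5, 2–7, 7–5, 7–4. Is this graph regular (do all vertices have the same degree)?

No

Degrees: 1:4, 2:2, 3:4, 4:4, 5:3, 6:3, 7:6, 8:4
Vertex 2 has degree 2 while 7 has degree 6, so the graph is not regular.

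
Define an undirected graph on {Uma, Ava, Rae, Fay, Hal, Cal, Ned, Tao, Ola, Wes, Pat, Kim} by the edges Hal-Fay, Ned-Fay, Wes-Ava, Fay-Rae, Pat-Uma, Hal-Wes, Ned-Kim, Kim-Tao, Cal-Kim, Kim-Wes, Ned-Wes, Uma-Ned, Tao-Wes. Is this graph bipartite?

No

Ned-Wes-Kim-Ned is an odd cycle (length 3), and a bipartite graph can contain only even cycles.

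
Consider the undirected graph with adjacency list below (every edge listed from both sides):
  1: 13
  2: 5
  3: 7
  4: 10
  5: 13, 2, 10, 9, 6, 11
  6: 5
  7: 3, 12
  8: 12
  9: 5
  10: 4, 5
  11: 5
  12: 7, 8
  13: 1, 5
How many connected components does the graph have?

2

Component: {3, 7, 8, 12}
Component: {1, 2, 4, 5, 6, 9, 10, 11, 13}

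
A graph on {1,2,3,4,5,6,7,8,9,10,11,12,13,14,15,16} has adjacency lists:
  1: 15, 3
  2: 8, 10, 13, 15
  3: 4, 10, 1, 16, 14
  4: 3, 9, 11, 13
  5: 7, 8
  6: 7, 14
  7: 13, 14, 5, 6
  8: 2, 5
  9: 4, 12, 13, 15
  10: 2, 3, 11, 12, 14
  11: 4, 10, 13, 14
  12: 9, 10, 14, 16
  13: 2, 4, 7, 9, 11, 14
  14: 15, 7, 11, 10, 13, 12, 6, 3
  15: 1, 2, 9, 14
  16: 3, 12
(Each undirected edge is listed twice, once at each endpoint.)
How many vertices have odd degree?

Degrees: 1:2, 2:4, 3:5, 4:4, 5:2, 6:2, 7:4, 8:2, 9:4, 10:5, 11:4, 12:4, 13:6, 14:8, 15:4, 16:2
Odd-degree vertices: 3, 10.

2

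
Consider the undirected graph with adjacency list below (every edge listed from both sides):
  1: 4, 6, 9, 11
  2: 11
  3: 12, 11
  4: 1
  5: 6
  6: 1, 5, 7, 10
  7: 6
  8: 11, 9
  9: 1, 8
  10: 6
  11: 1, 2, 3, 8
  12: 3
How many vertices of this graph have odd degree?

6

Degrees: 1:4, 2:1, 3:2, 4:1, 5:1, 6:4, 7:1, 8:2, 9:2, 10:1, 11:4, 12:1
Odd-degree vertices: 2, 4, 5, 7, 10, 12.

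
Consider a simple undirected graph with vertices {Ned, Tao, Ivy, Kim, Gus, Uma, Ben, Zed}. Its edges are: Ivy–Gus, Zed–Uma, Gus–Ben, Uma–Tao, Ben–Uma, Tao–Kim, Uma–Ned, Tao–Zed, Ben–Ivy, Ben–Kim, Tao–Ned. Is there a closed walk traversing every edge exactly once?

Degrees: Ned:2, Tao:4, Ivy:2, Kim:2, Gus:2, Uma:4, Ben:4, Zed:2
Every vertex has even degree and the edges form a single connected piece, so an Eulerian circuit exists.

Yes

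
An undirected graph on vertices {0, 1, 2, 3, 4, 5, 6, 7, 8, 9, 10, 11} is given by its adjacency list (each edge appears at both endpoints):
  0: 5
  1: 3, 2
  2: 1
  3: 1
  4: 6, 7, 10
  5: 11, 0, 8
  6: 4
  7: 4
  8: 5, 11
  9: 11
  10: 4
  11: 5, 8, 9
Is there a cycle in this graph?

The graph has 12 vertices, 10 edges, and 3 connected components.
Since 10 > 12 - 3, a cycle must exist; for instance 5-11-8-5.

Yes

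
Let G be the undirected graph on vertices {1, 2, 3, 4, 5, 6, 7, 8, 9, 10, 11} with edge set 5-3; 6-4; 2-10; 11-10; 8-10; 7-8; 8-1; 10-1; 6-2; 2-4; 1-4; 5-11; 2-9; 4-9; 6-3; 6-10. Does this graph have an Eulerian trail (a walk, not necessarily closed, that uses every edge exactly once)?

Degrees: 1:3, 2:4, 3:2, 4:4, 5:2, 6:4, 7:1, 8:3, 9:2, 10:5, 11:2
Odd-degree vertices: 1, 7, 8, 10 (4 total).
An Eulerian trail requires 0 or 2 odd-degree vertices; here there are 4.

No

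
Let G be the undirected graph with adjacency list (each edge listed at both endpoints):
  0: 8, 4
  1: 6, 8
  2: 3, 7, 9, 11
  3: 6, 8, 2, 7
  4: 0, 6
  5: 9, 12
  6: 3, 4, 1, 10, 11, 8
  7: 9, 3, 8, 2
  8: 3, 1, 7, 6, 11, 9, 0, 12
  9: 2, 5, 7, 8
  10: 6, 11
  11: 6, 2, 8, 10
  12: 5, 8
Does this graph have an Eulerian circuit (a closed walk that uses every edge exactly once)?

Degrees: 0:2, 1:2, 2:4, 3:4, 4:2, 5:2, 6:6, 7:4, 8:8, 9:4, 10:2, 11:4, 12:2
All degrees are even and the non-isolated vertices are connected — an Eulerian circuit exists.

Yes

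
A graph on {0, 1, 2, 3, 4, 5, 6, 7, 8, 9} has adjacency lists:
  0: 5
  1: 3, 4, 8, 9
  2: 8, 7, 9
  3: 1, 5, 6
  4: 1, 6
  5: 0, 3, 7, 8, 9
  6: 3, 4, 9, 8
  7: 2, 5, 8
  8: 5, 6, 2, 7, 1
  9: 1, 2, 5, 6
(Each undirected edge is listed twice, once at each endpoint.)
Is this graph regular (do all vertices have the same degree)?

No

Degrees: 0:1, 1:4, 2:3, 3:3, 4:2, 5:5, 6:4, 7:3, 8:5, 9:4
Vertex 0 has degree 1 while 5 has degree 5, so the graph is not regular.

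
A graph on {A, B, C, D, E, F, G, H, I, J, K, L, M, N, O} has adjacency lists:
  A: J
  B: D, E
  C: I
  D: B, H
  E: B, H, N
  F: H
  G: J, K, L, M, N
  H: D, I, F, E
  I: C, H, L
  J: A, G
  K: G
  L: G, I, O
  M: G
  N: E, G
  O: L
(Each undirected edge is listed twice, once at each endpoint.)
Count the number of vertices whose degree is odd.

10

Degrees: A:1, B:2, C:1, D:2, E:3, F:1, G:5, H:4, I:3, J:2, K:1, L:3, M:1, N:2, O:1
Odd-degree vertices: A, C, E, F, G, I, K, L, M, O.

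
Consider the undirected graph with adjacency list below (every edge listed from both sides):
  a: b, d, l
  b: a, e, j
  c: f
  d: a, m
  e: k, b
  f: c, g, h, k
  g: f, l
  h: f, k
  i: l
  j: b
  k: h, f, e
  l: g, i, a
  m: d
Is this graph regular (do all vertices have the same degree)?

Degrees: a:3, b:3, c:1, d:2, e:2, f:4, g:2, h:2, i:1, j:1, k:3, l:3, m:1
Degrees are not all equal (e.g. deg(c)=1 but deg(f)=4); not regular.

No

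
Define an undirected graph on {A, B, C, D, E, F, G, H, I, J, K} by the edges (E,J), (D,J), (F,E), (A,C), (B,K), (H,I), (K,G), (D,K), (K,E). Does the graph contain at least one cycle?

Yes

|V| = 11, |E| = 9, number of components = 3.
Since 9 > 11 - 3, a cycle must exist; for instance K-D-J-E-K.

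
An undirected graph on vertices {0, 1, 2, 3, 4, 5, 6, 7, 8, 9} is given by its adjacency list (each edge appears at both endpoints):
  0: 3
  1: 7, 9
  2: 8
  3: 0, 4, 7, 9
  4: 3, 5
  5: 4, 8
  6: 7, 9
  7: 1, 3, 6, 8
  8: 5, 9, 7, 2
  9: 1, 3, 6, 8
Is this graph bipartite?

No

The cycle 8-5-4-3-9-8 has length 5, which is odd, so the graph is not bipartite.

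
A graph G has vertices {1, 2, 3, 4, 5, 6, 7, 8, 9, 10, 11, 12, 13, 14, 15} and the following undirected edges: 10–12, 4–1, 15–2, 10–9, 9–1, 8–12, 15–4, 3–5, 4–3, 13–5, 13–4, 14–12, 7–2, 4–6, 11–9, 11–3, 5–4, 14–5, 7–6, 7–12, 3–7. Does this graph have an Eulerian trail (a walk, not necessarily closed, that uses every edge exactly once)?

Yes

Degrees: 1:2, 2:2, 3:4, 4:6, 5:4, 6:2, 7:4, 8:1, 9:3, 10:2, 11:2, 12:4, 13:2, 14:2, 15:2
Odd-degree vertices: 8, 9 (2 total).
With 2 odd-degree vertices and all edges in one connected piece, an Eulerian trail exists (from 8 to 9).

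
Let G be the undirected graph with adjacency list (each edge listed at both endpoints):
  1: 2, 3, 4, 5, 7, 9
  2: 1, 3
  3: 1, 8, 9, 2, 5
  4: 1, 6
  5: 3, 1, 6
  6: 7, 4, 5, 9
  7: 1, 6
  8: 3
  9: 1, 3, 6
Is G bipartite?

The cycle 3-1-9-3 has length 3, which is odd, so the graph is not bipartite.

No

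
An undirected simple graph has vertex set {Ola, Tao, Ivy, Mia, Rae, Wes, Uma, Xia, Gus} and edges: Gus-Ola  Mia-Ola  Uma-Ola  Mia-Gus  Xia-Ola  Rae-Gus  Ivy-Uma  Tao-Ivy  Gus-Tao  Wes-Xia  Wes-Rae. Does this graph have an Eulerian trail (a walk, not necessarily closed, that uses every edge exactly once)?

Yes

Degrees: Ola:4, Tao:2, Ivy:2, Mia:2, Rae:2, Wes:2, Uma:2, Xia:2, Gus:4
Odd-degree vertices: none (0 total).
The non-isolated vertices are connected and exactly 0 have odd degree, so an Eulerian trail exists.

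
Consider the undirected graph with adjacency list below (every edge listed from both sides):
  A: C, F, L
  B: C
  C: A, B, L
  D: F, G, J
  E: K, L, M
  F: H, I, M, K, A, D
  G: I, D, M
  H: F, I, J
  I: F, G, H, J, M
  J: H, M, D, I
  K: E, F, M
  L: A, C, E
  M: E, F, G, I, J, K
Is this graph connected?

A breadth-first search from A visits A, L, C, F, E, B, K, D, I, M, H, J, G — all 13 vertices — so the graph is connected.

Yes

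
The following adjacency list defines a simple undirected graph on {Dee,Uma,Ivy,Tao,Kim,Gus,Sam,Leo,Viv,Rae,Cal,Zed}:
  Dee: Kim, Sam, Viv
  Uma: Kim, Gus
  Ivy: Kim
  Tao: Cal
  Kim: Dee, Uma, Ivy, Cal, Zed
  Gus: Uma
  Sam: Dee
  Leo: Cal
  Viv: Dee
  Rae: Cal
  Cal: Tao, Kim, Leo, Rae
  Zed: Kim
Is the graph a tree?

|V| = 12, |E| = 11.
Connected and |E| = |V| - 1, which characterizes a tree.

Yes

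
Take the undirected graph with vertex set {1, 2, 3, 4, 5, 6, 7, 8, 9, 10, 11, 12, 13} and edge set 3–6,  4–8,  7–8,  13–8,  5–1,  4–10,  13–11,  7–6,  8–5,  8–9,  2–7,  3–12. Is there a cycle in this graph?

No

The graph has 13 vertices, 12 edges, and 1 connected component.
Since 12 = 13 - 1, the graph is a forest and contains no cycle.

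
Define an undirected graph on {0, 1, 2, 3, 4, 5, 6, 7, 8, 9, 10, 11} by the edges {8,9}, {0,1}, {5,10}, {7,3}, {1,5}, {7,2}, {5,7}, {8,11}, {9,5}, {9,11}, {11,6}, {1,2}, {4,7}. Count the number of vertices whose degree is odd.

8

Degrees: 0:1, 1:3, 2:2, 3:1, 4:1, 5:4, 6:1, 7:4, 8:2, 9:3, 10:1, 11:3
Odd-degree vertices: 0, 1, 3, 4, 6, 9, 10, 11.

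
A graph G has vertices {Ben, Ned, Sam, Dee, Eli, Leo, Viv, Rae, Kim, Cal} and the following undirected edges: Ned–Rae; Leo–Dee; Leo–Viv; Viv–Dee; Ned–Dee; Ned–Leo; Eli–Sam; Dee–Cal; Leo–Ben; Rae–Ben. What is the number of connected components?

Component: {Kim}
Component: {Sam, Eli}
Component: {Ben, Ned, Dee, Leo, Viv, Rae, Cal}

3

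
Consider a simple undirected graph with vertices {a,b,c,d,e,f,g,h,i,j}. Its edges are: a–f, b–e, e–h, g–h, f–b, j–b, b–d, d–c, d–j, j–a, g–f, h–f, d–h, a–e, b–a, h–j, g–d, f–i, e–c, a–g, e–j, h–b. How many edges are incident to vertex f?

5

Neighbors of f: a, b, g, h, i.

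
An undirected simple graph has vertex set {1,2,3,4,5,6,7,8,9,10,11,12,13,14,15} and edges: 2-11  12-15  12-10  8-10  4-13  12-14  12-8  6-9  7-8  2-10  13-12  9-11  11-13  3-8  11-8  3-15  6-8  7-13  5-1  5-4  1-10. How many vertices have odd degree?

2

Degrees: 1:2, 2:2, 3:2, 4:2, 5:2, 6:2, 7:2, 8:6, 9:2, 10:4, 11:4, 12:5, 13:4, 14:1, 15:2
Odd-degree vertices: 12, 14.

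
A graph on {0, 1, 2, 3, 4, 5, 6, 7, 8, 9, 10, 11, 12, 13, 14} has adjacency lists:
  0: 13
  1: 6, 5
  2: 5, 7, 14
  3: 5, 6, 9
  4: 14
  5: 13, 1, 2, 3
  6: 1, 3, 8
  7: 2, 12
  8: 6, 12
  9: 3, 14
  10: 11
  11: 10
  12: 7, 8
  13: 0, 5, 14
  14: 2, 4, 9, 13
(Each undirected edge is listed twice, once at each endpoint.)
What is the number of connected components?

Component: {10, 11}
Component: {0, 1, 2, 3, 4, 5, 6, 7, 8, 9, 12, 13, 14}

2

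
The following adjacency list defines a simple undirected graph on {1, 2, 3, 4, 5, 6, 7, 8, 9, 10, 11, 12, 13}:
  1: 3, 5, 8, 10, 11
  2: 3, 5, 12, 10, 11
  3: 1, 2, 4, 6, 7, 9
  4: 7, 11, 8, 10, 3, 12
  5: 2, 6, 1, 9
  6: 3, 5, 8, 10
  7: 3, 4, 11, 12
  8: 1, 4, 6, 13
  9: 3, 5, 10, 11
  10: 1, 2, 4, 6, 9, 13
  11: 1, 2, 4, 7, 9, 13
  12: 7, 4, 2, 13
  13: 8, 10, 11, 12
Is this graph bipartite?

The cycle 7-4-12-7 has length 3, which is odd, so the graph is not bipartite.

No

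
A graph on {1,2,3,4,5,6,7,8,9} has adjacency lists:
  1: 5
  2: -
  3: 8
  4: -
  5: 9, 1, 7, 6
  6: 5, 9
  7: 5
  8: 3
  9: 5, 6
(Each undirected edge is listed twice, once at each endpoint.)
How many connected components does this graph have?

Component: {2}
Component: {4}
Component: {3, 8}
Component: {1, 5, 6, 7, 9}

4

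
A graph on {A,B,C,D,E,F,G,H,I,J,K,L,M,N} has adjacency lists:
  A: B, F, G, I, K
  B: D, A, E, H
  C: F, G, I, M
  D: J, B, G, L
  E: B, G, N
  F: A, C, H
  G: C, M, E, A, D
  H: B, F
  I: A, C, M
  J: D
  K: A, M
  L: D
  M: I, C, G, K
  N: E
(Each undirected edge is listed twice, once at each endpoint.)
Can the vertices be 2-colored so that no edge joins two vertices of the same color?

The cycle M-C-G-M has length 3, which is odd, so the graph is not bipartite.

No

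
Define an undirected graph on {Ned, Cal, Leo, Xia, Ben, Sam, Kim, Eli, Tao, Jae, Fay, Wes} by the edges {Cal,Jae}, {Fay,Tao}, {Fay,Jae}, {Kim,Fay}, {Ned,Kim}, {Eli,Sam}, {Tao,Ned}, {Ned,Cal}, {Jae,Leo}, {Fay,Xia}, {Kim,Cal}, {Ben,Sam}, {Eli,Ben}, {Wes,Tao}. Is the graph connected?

Component: {Ben, Sam, Eli}
Component: {Ned, Cal, Leo, Xia, Kim, Tao, Jae, Fay, Wes}
No edge joins these 2 groups, so the graph is disconnected.

No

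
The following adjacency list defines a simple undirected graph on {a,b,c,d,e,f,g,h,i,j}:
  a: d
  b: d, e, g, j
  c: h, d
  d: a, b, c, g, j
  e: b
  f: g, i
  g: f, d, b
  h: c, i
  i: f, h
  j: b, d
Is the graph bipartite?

The cycle b-d-j-b has length 3, which is odd, so the graph is not bipartite.

No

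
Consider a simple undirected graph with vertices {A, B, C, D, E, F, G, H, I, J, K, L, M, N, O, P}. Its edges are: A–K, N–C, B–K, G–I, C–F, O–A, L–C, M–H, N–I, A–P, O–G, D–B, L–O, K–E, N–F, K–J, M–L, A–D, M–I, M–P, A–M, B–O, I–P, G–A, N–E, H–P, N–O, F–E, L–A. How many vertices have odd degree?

10

Degrees: A:7, B:3, C:3, D:2, E:3, F:3, G:3, H:2, I:4, J:1, K:4, L:4, M:5, N:5, O:5, P:4
Odd-degree vertices: A, B, C, E, F, G, J, M, N, O.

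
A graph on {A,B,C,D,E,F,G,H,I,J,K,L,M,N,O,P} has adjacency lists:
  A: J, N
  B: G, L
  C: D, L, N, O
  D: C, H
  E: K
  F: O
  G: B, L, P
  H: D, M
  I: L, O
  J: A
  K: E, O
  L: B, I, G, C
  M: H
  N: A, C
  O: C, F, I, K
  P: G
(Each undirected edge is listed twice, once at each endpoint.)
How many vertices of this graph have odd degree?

6

Degrees: A:2, B:2, C:4, D:2, E:1, F:1, G:3, H:2, I:2, J:1, K:2, L:4, M:1, N:2, O:4, P:1
Odd-degree vertices: E, F, G, J, M, P.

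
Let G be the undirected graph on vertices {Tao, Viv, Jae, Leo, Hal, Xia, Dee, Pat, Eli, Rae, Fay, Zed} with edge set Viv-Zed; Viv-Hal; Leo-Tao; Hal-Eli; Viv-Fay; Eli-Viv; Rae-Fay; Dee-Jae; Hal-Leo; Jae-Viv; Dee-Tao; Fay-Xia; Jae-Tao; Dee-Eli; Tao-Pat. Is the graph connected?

Yes

Starting from Tao and exploring outward reaches every vertex (Tao, Jae, Dee, Pat, Leo, Viv, Eli, Hal, Fay, Zed, Xia, Rae); the graph is connected.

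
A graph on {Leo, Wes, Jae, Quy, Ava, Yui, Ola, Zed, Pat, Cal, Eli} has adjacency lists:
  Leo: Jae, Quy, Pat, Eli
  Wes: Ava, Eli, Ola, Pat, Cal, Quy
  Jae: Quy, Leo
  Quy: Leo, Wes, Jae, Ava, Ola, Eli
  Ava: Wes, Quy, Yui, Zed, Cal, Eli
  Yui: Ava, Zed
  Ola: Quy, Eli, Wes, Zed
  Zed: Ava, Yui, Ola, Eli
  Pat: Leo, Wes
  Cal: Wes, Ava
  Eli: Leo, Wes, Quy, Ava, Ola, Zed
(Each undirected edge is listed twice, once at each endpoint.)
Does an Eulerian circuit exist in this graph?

Yes

Degrees: Leo:4, Wes:6, Jae:2, Quy:6, Ava:6, Yui:2, Ola:4, Zed:4, Pat:2, Cal:2, Eli:6
Every vertex has even degree and the edges form a single connected piece, so an Eulerian circuit exists.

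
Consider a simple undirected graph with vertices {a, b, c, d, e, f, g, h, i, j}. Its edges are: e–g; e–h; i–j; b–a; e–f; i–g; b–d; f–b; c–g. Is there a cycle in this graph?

|V| = 10, |E| = 9, number of components = 1.
A forest on 10 vertices with 1 component has exactly 9 edges, which matches — so no cycle.

No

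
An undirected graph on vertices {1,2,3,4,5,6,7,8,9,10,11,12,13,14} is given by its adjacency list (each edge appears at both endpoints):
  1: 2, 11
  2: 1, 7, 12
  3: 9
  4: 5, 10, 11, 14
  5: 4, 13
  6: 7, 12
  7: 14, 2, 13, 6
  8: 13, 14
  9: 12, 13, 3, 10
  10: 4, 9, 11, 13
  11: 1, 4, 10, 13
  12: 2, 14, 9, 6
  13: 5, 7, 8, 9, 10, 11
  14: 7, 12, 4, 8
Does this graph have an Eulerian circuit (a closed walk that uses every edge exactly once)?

Degrees: 1:2, 2:3, 3:1, 4:4, 5:2, 6:2, 7:4, 8:2, 9:4, 10:4, 11:4, 12:4, 13:6, 14:4
Vertices with odd degree: 2, 3. An Eulerian circuit requires all degrees even.

No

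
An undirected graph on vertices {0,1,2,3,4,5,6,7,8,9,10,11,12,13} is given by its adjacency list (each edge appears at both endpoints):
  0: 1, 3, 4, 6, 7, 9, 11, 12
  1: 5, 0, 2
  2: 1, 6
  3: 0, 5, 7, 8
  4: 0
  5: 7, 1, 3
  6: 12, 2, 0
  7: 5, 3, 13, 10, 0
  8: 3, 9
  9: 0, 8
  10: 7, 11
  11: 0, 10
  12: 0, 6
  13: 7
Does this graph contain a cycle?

Yes

The graph has 14 vertices, 20 edges, and 1 connected component.
One cycle is 0-7-5-1-2-6-0.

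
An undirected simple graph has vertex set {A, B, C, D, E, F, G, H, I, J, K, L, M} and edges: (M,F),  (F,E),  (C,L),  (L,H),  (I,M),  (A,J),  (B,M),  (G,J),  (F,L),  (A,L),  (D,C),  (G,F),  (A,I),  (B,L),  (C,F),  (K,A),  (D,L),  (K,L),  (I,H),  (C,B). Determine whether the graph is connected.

Yes

Starting from A and exploring outward reaches every vertex (A, J, L, I, K, G, F, C, D, H, B, M, E); the graph is connected.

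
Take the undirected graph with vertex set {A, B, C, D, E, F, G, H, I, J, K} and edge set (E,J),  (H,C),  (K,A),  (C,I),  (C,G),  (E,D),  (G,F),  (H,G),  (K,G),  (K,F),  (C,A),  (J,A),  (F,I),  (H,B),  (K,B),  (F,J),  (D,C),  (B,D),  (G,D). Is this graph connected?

Starting from A and exploring outward reaches every vertex (A, C, K, J, H, I, G, D, F, B, E); the graph is connected.

Yes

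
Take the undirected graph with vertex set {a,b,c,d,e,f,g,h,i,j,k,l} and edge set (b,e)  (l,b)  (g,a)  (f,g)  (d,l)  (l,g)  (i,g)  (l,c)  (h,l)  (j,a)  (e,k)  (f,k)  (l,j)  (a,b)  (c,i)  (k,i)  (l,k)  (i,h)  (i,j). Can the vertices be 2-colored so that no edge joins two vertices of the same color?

Color {b, c, d, g, h, j, k} black and {a, e, f, i, l} white. No edge joins two same-colored vertices, so the graph is bipartite.

Yes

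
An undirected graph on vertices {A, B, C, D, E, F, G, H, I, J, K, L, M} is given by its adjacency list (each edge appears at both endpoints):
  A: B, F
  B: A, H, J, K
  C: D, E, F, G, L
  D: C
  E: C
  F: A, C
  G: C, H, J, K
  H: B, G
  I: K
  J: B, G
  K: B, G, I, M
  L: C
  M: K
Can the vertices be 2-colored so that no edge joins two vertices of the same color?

Yes

Color {B, D, E, F, G, I, L, M} black and {A, C, H, J, K} white. No edge joins two same-colored vertices, so the graph is bipartite.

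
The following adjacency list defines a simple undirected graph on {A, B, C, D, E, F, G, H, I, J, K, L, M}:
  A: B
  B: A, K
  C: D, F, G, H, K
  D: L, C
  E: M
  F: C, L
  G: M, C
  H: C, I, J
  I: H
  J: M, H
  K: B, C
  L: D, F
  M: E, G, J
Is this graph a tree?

|V| = 13, |E| = 14.
Connected but with 14 > 12 edges, so it has a cycle and is not a tree.

No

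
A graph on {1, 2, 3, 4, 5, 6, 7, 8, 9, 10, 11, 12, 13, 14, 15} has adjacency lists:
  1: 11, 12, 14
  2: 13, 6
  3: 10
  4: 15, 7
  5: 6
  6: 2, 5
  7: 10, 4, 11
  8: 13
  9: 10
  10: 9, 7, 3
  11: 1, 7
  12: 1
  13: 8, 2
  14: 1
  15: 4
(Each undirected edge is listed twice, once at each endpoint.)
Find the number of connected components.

Component: {2, 5, 6, 8, 13}
Component: {1, 3, 4, 7, 9, 10, 11, 12, 14, 15}

2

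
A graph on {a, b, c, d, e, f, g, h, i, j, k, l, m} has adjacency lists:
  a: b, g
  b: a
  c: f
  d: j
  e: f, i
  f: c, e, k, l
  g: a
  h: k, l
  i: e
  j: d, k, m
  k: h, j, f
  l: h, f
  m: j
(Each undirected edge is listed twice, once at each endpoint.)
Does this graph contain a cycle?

Yes

The graph has 13 vertices, 12 edges, and 2 connected components.
Since 12 > 13 - 2, a cycle must exist; for instance f-k-h-l-f.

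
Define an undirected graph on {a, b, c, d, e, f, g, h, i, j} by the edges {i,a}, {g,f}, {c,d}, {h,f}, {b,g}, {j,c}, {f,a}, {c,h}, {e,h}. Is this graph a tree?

|V| = 10, |E| = 9.
It is connected with exactly 9 edges, hence acyclic — it is a tree.

Yes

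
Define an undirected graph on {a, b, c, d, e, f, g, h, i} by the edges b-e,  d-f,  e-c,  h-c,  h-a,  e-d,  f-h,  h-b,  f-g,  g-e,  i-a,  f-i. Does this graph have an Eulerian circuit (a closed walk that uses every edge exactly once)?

Degrees: a:2, b:2, c:2, d:2, e:4, f:4, g:2, h:4, i:2
All degrees are even and the non-isolated vertices are connected — an Eulerian circuit exists.

Yes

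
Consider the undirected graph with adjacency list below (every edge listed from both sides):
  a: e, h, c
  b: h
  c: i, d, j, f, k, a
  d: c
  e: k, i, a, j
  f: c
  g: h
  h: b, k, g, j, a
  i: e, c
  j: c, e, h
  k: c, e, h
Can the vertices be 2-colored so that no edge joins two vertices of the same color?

Partition the vertices as {c, e, h} vs {a, b, d, f, g, i, j, k}. Each listed edge has one endpoint in each part, so the graph is bipartite.

Yes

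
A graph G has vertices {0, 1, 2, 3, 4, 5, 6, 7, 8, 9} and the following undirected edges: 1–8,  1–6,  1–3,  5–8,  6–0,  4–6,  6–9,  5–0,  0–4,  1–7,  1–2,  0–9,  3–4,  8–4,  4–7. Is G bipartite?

No

The cycle 6-0-9-6 has length 3, which is odd, so the graph is not bipartite.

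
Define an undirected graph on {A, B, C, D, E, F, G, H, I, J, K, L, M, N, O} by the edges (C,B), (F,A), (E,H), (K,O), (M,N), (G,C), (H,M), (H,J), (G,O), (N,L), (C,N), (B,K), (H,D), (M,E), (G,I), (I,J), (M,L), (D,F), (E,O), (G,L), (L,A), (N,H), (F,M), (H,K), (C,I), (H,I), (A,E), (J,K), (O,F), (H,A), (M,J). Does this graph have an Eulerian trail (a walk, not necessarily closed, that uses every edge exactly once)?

Degrees: A:4, B:2, C:4, D:2, E:4, F:4, G:4, H:8, I:4, J:4, K:4, L:4, M:6, N:4, O:4
Odd-degree vertices: none (0 total).
With 0 odd-degree vertices and all edges in one connected piece, an Eulerian trail exists.

Yes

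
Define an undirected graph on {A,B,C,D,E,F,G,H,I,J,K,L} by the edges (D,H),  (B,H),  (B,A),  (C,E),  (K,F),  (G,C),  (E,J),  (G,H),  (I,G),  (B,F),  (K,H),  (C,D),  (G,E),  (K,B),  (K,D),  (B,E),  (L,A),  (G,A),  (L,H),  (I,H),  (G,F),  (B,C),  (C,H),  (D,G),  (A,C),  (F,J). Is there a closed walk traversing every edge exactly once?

No

Degrees: A:4, B:6, C:6, D:4, E:4, F:4, G:7, H:7, I:2, J:2, K:4, L:2
Vertices with odd degree: G, H. An Eulerian circuit requires all degrees even.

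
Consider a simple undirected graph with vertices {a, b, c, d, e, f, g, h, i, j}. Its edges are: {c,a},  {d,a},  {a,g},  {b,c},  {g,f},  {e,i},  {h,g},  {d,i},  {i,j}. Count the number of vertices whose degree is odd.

8

Degrees: a:3, b:1, c:2, d:2, e:1, f:1, g:3, h:1, i:3, j:1
Odd-degree vertices: a, b, e, f, g, h, i, j.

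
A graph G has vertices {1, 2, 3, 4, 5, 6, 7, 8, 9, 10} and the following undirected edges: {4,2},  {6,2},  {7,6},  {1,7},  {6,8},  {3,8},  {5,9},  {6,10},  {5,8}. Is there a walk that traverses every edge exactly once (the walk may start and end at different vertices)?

No

Degrees: 1:1, 2:2, 3:1, 4:1, 5:2, 6:4, 7:2, 8:3, 9:1, 10:1
Odd-degree vertices: 1, 3, 4, 8, 9, 10 (6 total).
An Eulerian trail requires 0 or 2 odd-degree vertices; here there are 6.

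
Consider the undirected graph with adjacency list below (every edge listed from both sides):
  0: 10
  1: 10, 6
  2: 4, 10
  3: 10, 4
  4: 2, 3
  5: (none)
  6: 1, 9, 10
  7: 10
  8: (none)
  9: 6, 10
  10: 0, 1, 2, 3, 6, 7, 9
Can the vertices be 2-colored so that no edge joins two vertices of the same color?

9-6-10-9 is an odd cycle (length 3), and a bipartite graph can contain only even cycles.

No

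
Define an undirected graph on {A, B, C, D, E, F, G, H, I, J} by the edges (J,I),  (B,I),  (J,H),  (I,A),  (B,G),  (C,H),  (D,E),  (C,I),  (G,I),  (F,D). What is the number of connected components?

2

Component: {D, E, F}
Component: {A, B, C, G, H, I, J}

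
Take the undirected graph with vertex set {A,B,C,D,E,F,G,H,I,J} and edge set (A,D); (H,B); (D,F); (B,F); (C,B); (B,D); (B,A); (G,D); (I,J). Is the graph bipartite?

No

The cycle A-D-B-A has length 3, which is odd, so the graph is not bipartite.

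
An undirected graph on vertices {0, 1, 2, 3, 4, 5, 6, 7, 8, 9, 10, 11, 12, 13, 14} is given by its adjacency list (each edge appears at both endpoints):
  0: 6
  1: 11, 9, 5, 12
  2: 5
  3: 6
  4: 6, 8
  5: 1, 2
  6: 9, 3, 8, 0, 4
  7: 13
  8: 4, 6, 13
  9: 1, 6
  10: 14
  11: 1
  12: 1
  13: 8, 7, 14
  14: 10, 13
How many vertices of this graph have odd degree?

10

Degrees: 0:1, 1:4, 2:1, 3:1, 4:2, 5:2, 6:5, 7:1, 8:3, 9:2, 10:1, 11:1, 12:1, 13:3, 14:2
Odd-degree vertices: 0, 2, 3, 6, 7, 8, 10, 11, 12, 13.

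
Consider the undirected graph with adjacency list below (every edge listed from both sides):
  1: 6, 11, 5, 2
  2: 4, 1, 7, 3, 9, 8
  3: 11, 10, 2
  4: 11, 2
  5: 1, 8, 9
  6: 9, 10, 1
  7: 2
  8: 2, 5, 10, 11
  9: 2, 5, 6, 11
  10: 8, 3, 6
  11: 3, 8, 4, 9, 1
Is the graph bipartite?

The cycle 1-6-10-3-11-1 has length 5, which is odd, so the graph is not bipartite.

No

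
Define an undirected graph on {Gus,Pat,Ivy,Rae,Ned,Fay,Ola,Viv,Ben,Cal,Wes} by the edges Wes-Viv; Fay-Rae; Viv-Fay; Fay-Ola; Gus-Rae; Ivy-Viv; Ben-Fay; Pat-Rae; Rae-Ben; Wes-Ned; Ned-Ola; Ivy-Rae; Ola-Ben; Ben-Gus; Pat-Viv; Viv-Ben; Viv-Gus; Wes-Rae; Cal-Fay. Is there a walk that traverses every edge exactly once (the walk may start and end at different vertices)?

Degrees: Gus:3, Pat:2, Ivy:2, Rae:6, Ned:2, Fay:5, Ola:3, Viv:6, Ben:5, Cal:1, Wes:3
Odd-degree vertices: Gus, Fay, Ola, Ben, Cal, Wes (6 total).
An Eulerian trail requires 0 or 2 odd-degree vertices; here there are 6.

No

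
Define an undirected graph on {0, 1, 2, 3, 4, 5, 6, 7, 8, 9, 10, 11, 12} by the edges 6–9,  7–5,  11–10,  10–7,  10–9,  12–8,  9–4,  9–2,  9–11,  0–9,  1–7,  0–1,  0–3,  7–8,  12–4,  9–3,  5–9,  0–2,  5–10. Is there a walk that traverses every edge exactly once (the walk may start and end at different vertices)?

Yes

Degrees: 0:4, 1:2, 2:2, 3:2, 4:2, 5:3, 6:1, 7:4, 8:2, 9:8, 10:4, 11:2, 12:2
Odd-degree vertices: 5, 6 (2 total).
With 2 odd-degree vertices and all edges in one connected piece, an Eulerian trail exists (from 5 to 6).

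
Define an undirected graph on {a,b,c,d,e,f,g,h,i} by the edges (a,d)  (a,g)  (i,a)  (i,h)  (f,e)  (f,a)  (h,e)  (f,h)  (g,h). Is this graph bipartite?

No

f-e-h-f is an odd cycle (length 3), and a bipartite graph can contain only even cycles.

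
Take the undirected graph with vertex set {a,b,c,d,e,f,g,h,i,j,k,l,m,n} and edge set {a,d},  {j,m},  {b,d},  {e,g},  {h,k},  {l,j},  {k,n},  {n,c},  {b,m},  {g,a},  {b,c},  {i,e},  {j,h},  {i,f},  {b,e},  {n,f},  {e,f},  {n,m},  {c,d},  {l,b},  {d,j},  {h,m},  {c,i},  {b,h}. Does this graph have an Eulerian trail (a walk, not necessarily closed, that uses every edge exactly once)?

Yes

Degrees: a:2, b:6, c:4, d:4, e:4, f:3, g:2, h:4, i:3, j:4, k:2, l:2, m:4, n:4
Odd-degree vertices: f, i (2 total).
The non-isolated vertices are connected and exactly 2 have odd degree, so an Eulerian trail exists (from f to i).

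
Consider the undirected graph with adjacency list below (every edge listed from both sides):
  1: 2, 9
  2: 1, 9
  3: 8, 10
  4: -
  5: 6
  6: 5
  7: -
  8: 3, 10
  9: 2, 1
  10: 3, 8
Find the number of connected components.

Component: {4}
Component: {7}
Component: {5, 6}
Component: {1, 2, 9}
Component: {3, 8, 10}

5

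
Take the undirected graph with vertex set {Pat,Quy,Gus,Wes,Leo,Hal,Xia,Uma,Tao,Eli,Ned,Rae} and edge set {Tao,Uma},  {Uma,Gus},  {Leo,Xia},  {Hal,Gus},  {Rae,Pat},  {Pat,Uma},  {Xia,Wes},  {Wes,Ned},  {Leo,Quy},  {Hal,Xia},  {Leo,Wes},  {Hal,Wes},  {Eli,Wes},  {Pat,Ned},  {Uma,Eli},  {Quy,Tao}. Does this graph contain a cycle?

Yes

|V| = 12, |E| = 16, number of components = 1.
One cycle is Pat-Ned-Wes-Hal-Gus-Uma-Pat.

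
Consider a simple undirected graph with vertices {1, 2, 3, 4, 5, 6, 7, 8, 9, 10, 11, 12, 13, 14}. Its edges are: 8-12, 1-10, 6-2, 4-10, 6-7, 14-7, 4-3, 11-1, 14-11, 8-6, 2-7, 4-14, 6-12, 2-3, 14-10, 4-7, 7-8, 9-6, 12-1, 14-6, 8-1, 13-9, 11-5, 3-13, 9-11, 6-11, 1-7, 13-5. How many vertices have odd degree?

Degrees: 1:5, 2:3, 3:3, 4:4, 5:2, 6:7, 7:6, 8:4, 9:3, 10:3, 11:5, 12:3, 13:3, 14:5
Odd-degree vertices: 1, 2, 3, 6, 9, 10, 11, 12, 13, 14.

10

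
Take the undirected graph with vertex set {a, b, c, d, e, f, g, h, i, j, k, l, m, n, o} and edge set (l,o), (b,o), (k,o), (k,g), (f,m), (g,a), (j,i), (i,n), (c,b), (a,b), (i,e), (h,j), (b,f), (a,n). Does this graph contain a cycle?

|V| = 15, |E| = 14, number of components = 2.
Since 14 > 15 - 2, a cycle must exist; for instance a-b-o-k-g-a.

Yes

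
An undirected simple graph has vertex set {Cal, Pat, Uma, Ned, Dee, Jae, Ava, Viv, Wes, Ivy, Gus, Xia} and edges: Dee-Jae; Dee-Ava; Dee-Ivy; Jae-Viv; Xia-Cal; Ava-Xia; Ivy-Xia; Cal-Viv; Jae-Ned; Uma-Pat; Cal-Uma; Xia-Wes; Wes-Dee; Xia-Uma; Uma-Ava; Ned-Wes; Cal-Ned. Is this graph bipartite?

The cycle Cal-Uma-Xia-Cal has length 3, which is odd, so the graph is not bipartite.

No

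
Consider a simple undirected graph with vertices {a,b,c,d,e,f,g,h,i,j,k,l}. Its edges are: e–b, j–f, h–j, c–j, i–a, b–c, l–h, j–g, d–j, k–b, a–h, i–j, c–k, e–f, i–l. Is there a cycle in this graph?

Yes

|V| = 12, |E| = 15, number of components = 1.
Since 15 > 12 - 1, a cycle must exist; for instance c-k-b-c.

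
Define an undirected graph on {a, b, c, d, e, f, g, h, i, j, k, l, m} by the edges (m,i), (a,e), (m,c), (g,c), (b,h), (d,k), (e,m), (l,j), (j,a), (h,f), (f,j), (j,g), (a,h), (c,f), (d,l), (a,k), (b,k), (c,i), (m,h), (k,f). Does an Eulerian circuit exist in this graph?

Yes

Degrees: a:4, b:2, c:4, d:2, e:2, f:4, g:2, h:4, i:2, j:4, k:4, l:2, m:4
All degrees are even and the non-isolated vertices are connected — an Eulerian circuit exists.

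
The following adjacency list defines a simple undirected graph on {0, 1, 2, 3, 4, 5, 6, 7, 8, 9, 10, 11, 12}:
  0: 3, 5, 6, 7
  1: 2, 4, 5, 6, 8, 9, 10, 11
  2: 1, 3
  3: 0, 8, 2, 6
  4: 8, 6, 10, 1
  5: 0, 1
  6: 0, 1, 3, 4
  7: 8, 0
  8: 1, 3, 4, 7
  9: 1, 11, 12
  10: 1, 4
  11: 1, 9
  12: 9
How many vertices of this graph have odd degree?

Degrees: 0:4, 1:8, 2:2, 3:4, 4:4, 5:2, 6:4, 7:2, 8:4, 9:3, 10:2, 11:2, 12:1
Odd-degree vertices: 9, 12.

2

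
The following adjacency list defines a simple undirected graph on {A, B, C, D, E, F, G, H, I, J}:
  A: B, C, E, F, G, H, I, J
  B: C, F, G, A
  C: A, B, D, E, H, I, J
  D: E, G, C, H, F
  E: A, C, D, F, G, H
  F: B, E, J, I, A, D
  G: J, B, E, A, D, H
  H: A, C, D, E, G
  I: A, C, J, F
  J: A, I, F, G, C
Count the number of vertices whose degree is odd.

Degrees: A:8, B:4, C:7, D:5, E:6, F:6, G:6, H:5, I:4, J:5
Odd-degree vertices: C, D, H, J.

4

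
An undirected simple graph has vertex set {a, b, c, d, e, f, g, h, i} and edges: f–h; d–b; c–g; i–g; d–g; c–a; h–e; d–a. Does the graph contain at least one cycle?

Yes

|V| = 9, |E| = 8, number of components = 2.
Since 8 > 9 - 2, a cycle must exist; for instance a-d-g-c-a.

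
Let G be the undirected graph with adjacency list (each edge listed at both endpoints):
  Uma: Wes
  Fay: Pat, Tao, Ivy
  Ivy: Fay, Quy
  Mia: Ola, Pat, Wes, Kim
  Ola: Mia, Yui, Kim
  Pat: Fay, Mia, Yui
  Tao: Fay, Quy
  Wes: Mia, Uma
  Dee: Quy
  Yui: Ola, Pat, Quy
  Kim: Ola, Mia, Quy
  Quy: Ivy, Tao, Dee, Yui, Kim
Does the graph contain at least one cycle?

|V| = 12, |E| = 16, number of components = 1.
One cycle is Quy-Ivy-Fay-Tao-Quy.

Yes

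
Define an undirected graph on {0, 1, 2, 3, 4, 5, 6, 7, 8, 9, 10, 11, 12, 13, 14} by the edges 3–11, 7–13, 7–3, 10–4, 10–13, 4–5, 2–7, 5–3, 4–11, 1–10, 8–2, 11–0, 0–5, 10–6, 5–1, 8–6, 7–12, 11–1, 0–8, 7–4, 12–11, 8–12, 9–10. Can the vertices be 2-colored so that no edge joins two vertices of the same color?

Yes

A valid 2-coloring puts {5, 7, 8, 10, 11, 14} on one side and {0, 1, 2, 3, 4, 6, 9, 12, 13} on the other; every edge crosses between the two sides.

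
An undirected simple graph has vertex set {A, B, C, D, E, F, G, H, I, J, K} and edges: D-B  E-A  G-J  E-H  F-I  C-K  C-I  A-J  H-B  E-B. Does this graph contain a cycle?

Yes

The graph has 11 vertices, 10 edges, and 2 connected components.
Since 10 > 11 - 2, a cycle must exist; for instance E-H-B-E.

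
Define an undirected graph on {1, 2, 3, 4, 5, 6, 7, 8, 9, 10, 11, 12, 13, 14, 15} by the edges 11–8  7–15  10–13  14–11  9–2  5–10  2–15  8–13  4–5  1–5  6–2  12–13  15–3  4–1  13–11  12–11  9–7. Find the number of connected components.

2

Component: {2, 3, 6, 7, 9, 15}
Component: {1, 4, 5, 8, 10, 11, 12, 13, 14}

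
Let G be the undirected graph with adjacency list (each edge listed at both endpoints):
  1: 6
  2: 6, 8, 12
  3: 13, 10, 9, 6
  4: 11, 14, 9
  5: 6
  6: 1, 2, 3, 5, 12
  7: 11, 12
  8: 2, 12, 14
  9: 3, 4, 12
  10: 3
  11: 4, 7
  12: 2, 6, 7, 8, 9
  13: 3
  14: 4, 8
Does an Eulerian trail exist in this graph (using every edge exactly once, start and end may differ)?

Degrees: 1:1, 2:3, 3:4, 4:3, 5:1, 6:5, 7:2, 8:3, 9:3, 10:1, 11:2, 12:5, 13:1, 14:2
Odd-degree vertices: 1, 2, 4, 5, 6, 8, 9, 10, 12, 13 (10 total).
An Eulerian trail requires 0 or 2 odd-degree vertices; here there are 10.

No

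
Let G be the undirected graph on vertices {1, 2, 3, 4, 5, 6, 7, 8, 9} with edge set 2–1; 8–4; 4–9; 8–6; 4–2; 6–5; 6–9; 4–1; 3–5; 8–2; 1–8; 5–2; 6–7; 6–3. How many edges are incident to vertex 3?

2

Neighbors of 3: 5, 6.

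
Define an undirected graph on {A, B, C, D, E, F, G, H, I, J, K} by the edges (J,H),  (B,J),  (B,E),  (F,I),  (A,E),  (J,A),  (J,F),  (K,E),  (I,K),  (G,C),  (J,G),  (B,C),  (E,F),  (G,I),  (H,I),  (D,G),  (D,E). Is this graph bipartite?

No

E-D-G-I-K-E is an odd cycle (length 5), and a bipartite graph can contain only even cycles.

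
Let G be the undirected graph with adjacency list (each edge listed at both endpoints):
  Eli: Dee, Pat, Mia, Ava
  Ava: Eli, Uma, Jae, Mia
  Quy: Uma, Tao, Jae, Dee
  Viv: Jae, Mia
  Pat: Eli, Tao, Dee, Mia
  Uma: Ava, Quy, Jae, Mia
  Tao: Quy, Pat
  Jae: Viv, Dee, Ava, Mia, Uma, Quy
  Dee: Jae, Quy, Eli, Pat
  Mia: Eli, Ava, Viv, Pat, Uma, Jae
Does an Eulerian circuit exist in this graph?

Yes

Degrees: Eli:4, Ava:4, Quy:4, Viv:2, Pat:4, Uma:4, Tao:2, Jae:6, Dee:4, Mia:6
All degrees are even and the non-isolated vertices are connected — an Eulerian circuit exists.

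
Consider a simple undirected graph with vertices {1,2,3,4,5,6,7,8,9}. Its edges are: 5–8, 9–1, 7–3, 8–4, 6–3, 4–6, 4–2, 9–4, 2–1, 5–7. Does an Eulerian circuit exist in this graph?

Yes

Degrees: 1:2, 2:2, 3:2, 4:4, 5:2, 6:2, 7:2, 8:2, 9:2
All degrees are even and the non-isolated vertices are connected — an Eulerian circuit exists.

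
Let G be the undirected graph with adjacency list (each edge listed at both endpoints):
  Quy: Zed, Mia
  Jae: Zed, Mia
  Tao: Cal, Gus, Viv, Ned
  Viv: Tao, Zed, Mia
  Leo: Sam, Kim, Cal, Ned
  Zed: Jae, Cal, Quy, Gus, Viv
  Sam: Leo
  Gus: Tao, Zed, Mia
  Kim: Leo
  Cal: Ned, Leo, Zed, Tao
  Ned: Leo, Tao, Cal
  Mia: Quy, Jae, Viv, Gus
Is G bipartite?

The cycle Tao-Ned-Cal-Tao has length 3, which is odd, so the graph is not bipartite.

No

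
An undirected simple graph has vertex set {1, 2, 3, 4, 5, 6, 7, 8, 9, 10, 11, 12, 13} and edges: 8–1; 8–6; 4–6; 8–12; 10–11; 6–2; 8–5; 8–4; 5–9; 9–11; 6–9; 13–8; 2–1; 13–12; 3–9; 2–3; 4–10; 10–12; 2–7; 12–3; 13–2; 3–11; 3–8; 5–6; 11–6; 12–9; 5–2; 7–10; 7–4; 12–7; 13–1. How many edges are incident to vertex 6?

6

Neighbors of 6: 2, 4, 5, 8, 9, 11.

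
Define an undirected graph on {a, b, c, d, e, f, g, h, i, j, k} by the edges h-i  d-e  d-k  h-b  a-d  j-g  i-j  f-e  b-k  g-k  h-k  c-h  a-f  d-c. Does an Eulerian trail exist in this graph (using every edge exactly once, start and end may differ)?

Degrees: a:2, b:2, c:2, d:4, e:2, f:2, g:2, h:4, i:2, j:2, k:4
Odd-degree vertices: none (0 total).
The non-isolated vertices are connected and exactly 0 have odd degree, so an Eulerian trail exists.

Yes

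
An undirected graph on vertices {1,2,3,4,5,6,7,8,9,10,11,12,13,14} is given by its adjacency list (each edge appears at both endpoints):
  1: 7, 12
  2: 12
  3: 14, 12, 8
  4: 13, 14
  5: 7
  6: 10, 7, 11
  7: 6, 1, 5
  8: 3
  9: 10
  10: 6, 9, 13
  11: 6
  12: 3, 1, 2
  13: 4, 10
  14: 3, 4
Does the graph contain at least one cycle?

|V| = 14, |E| = 14, number of components = 1.
Since 14 > 14 - 1, a cycle must exist; for instance 1-7-6-10-13-4-14-3-12-1.

Yes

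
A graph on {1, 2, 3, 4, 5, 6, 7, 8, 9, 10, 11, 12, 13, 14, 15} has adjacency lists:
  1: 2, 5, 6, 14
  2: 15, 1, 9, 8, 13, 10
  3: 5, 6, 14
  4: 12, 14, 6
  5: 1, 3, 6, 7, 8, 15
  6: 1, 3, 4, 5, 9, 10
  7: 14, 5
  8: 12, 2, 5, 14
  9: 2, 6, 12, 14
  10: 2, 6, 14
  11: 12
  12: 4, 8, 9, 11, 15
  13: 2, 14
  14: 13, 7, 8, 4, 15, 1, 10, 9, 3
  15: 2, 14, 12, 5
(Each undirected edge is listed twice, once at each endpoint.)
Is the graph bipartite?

The cycle 5-6-4-14-15-5 has length 5, which is odd, so the graph is not bipartite.

No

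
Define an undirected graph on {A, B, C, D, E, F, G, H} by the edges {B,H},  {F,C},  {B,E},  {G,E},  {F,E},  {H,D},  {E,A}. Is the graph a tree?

Yes

|V| = 8, |E| = 7.
It is connected with exactly 7 edges, hence acyclic — it is a tree.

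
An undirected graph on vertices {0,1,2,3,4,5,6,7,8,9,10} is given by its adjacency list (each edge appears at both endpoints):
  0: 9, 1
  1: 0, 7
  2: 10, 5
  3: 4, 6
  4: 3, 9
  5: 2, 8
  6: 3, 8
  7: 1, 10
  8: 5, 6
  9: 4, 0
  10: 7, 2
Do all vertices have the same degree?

Yes

Degrees: 0:2, 1:2, 2:2, 3:2, 4:2, 5:2, 6:2, 7:2, 8:2, 9:2, 10:2
Every vertex has degree 2, so the graph is 2-regular.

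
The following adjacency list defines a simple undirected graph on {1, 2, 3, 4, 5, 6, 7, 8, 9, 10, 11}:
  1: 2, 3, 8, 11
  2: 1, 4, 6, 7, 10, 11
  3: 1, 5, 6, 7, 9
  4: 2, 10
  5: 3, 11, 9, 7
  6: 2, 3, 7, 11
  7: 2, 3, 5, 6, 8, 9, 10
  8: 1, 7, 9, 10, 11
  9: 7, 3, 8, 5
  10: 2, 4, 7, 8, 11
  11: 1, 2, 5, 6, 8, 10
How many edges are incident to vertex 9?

4

Neighbors of 9: 3, 5, 7, 8.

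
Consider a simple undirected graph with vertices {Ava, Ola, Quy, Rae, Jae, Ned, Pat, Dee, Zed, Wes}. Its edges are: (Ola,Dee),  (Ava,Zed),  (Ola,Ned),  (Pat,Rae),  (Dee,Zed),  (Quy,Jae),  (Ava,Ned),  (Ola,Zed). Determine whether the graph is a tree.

No

The graph has 10 vertices and 8 edges.
It splits into 4 components, so it cannot be a tree.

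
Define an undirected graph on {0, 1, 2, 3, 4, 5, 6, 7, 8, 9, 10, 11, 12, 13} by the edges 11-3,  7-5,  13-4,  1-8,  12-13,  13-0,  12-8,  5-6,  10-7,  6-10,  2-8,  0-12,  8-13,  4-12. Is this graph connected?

Component: {9}
Component: {3, 11}
Component: {5, 6, 7, 10}
Component: {0, 1, 2, 4, 8, 12, 13}
There are 4 separate components, so the graph is not connected.

No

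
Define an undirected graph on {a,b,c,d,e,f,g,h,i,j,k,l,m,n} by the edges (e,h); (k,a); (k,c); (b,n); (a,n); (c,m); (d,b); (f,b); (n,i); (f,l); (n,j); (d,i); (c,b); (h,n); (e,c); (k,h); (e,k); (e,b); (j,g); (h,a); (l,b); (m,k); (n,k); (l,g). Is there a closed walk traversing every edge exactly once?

No

Degrees: a:3, b:6, c:4, d:2, e:4, f:2, g:2, h:4, i:2, j:2, k:6, l:3, m:2, n:6
a, l have odd degree; an Eulerian circuit needs every degree to be even, so none exists.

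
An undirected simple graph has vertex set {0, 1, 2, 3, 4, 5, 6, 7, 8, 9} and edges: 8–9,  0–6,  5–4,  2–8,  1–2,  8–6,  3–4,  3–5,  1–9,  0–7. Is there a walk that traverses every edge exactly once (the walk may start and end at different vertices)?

Degrees: 0:2, 1:2, 2:2, 3:2, 4:2, 5:2, 6:2, 7:1, 8:3, 9:2
Odd-degree vertices: 7, 8 (2 total).
The edges lie in more than one component, so no single trail can cover them all.

No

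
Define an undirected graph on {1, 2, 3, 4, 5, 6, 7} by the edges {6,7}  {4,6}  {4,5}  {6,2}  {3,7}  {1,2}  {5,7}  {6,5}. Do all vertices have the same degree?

No

Degrees: 1:1, 2:2, 3:1, 4:2, 5:3, 6:4, 7:3
Vertex 1 has degree 1 while 6 has degree 4, so the graph is not regular.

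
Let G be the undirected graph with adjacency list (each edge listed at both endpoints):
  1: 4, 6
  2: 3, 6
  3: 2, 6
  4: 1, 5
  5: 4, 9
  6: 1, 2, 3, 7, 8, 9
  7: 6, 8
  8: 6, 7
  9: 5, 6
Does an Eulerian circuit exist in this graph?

Yes

Degrees: 1:2, 2:2, 3:2, 4:2, 5:2, 6:6, 7:2, 8:2, 9:2
Every vertex has even degree and the edges form a single connected piece, so an Eulerian circuit exists.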